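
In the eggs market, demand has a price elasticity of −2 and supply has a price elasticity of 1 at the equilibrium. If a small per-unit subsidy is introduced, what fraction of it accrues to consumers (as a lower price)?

Consumer share = 1/3

For a small subsidy around the equilibrium, the benefit split depends on the relative slopes, which at a point are proportional to the elasticities.
Buyer share = εs/(εs + |εd|) = 1/(1 + 2) = 1/3; seller share = |εd|/(εs + |εd|) = 2/3.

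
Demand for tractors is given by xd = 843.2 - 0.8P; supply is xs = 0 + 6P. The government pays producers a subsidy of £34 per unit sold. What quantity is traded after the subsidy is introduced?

Pre-subsidy: 843.2 - 0.8P = 0 + 6P gives P* = 124, x* = 744.
With the subsidy, sellers receive Ps = Pb + 34 for each unit, where Pb is the price buyers pay.
Supply in terms of Pb becomes xs = 0 + 6(Pb + 34) = 204 + 6Pb. Setting this equal to demand: 843.2 - 0.8Pb = 204 + 6Pb, so Pb = 94.
Sellers receive Ps = 94 + 34 = 128; x' = 843.2 − 0.8·94 = 768.

x' = 768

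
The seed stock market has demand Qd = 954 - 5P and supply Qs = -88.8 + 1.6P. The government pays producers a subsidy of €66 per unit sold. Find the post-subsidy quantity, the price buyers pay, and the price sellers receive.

Pre-subsidy: 954 - 5P = -88.8 + 1.6P gives P* = 158, Q* = 164.
With the subsidy, sellers receive Ps = Pb + 66 for each unit, where Pb is the price buyers pay.
Supply in terms of Pb becomes Qs = -88.8 + 1.6(Pb + 66) = 16.8 + 1.6Pb. Setting this equal to demand: 954 - 5Pb = 16.8 + 1.6Pb, so Pb = 142.
Sellers receive Ps = 142 + 66 = 208; Q' = 954 − 5·142 = 244.

Q' = 244; buyers pay €142; sellers receive €208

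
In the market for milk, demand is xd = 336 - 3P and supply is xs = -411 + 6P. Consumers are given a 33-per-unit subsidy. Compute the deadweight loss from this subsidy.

Deadweight loss = 1089

Pre-subsidy: 336 - 3P = -411 + 6P gives P* = 83, x* = 87.
With the rebate, buyers effectively pay Pb = Ps − 33, where Ps is the price sellers receive.
Demand in terms of Ps becomes xd = 336 − 3(Ps − 33) = 435 - 3Ps. Setting this equal to supply: 435 - 3Ps = -411 + 6Ps, so Ps = 94.
Buyers pay Pb = 94 − 33 = 61; x' = -411 + 6·94 = 153.
The subsidy expands output by 153 − 87 = 66 past the efficient level; on those units the gap between marginal cost and willingness to pay runs from 0 up to 33.
DWL = ½ × 33 × 66 = 1089.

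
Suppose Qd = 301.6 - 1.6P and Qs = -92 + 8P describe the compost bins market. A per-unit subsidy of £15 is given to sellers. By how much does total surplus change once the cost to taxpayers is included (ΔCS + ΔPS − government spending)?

Net change in total surplus = -£150

Pre-subsidy: 301.6 - 1.6P = -92 + 8P gives P* = 41, Q* = 236.
With the subsidy, sellers receive Ps = Pb + 15 for each unit, where Pb is the price buyers pay.
Supply in terms of Pb becomes Qs = -92 + 8(Pb + 15) = 28 + 8Pb. Setting this equal to demand: 301.6 - 1.6Pb = 28 + 8Pb, so Pb = 28.5.
Sellers receive Ps = 28.5 + 15 = 43.5; Q' = 301.6 − 1.6·28.5 = 256.
ΔCS = ½(236 + 256)(41 − 28.5) = 3075; ΔPS = ½(236 + 256)(43.5 − 41) = 615.
Government spending = 15 × 256 = 3840.
Net change = 3075 + 615 − 3840 = -150. The loss equals the DWL triangle ½·15·20.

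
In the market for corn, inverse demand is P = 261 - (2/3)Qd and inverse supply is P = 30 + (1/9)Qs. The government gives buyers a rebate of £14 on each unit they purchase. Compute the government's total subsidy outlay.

Government cost = £4410

Pre-subsidy: 261 - (2/3)Q = 30 + (1/9)Q gives Q* = 297 and P* = 63.
With the rebate, buyers effectively pay Pb = Ps − 14, where Ps is the price sellers receive.
On the curves, Pb = 261 - (2/3)Q and Ps = 30 + (1/9)Q; the wedge Ps − Pb = 14 gives 30 + (1/9)Q − (261 - (2/3)Q) = 14, so Q' = 315.
Then Pb = 261 − (2/3)·315 = 51 and Ps = 30 + (1/9)·315 = 65.
Government outlay = subsidy × quantity = 14 × 315 = 4410.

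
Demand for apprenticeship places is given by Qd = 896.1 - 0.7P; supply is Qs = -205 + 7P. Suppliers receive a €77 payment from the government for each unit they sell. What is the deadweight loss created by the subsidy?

Pre-subsidy: 896.1 - 0.7P = -205 + 7P gives P* = 143, Q* = 796.
With the subsidy, sellers receive Ps = Pb + 77 for each unit, where Pb is the price buyers pay.
Supply in terms of Pb becomes Qs = -205 + 7(Pb + 77) = 334 + 7Pb. Setting this equal to demand: 896.1 - 0.7Pb = 334 + 7Pb, so Pb = 73.
Sellers receive Ps = 73 + 77 = 150; Q' = 896.1 − 0.7·73 = 845.
The subsidy expands output by 845 − 796 = 49 past the efficient level; on those units the gap between marginal cost and willingness to pay runs from 0 up to 77.
DWL = ½ × 77 × 49 = 1886.5.

Deadweight loss = €1886.5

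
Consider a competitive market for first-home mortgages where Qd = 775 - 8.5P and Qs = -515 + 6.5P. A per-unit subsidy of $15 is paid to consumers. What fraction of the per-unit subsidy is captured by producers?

Producer share = 17/30

Pre-subsidy: 775 - 8.5P = -515 + 6.5P gives P* = 86, Q* = 44.
With the rebate, buyers effectively pay Pb = Ps − 15, where Ps is the price sellers receive.
Demand in terms of Ps becomes Qd = 775 − 8.5(Ps − 15) = 902.5 - 8.5Ps. Setting this equal to supply: 902.5 - 8.5Ps = -515 + 6.5Ps, so Ps = 94.5.
Buyers pay Pb = 94.5 − 15 = 79.5; Q' = -515 + 6.5·94.5 = 99.25.
Buyers' price falls by P* − Pb = 86 − 79.5 = 6.5; sellers' price rises by Ps − P* = 94.5 − 86 = 8.5.
So producers capture 8.5/15 = 17/30 of each unit of subsidy.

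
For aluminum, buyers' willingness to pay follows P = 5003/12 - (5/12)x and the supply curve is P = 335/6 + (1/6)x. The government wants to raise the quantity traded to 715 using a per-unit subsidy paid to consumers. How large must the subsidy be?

At x = 715, from the demand curve buyers pay Pb = 5003/12 − (5/12)·715 = 119; from the supply curve sellers need Ps = 335/6 + (1/6)·715 = 175.
The subsidy must fill the gap: s = Ps − Pb = 175 − 119 = 56.

Required subsidy s = 56 per unit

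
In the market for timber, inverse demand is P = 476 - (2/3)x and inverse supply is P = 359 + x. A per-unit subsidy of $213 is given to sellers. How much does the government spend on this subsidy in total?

Government cost = $42174

Pre-subsidy: 476 - (2/3)x = 359 + x gives x* = 70.2 and P* = 429.2.
With the subsidy, sellers receive Ps = Pb + 213 for each unit, where Pb is the price buyers pay.
On the curves, Pb = 476 - (2/3)x and Ps = 359 + x; the wedge Ps − Pb = 213 gives 359 + x − (476 - (2/3)x) = 213, so x' = 198.
Then Pb = 476 − (2/3)·198 = 344 and Ps = 359 + 1·198 = 557.
Government outlay = subsidy × quantity = 213 × 198 = 42174.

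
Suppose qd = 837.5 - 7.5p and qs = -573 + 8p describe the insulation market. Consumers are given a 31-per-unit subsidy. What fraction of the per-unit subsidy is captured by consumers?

Pre-subsidy: 837.5 - 7.5p = -573 + 8p gives p* = 91, q* = 155.
With the rebate, buyers effectively pay pb = ps − 31, where ps is the price sellers receive.
Demand in terms of ps becomes qd = 837.5 − 7.5(ps − 31) = 1070 - 7.5ps. Setting this equal to supply: 1070 - 7.5ps = -573 + 8ps, so ps = 106.
Buyers pay pb = 106 − 31 = 75; q' = -573 + 8·106 = 275.
Buyers' price falls by p* − pb = 91 − 75 = 16; sellers' price rises by ps − p* = 106 − 91 = 15.
So consumers capture 16/31 = 16/31 of each unit of subsidy.

Consumer share = 16/31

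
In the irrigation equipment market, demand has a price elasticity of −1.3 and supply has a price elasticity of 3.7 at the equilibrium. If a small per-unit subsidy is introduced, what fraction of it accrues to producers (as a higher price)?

For a small subsidy around the equilibrium, the benefit split depends on the relative slopes, which at a point are proportional to the elasticities.
Buyer share = εs/(εs + |εd|) = 3.7/(3.7 + 1.3) = 0.74; seller share = |εd|/(εs + |εd|) = 0.26.
So producers capture 0.26 of the subsidy.

Producer share = 0.26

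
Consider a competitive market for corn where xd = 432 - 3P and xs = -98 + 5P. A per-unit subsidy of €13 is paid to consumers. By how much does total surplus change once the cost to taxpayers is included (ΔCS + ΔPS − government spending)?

Net change in total surplus = -€158.4375

Pre-subsidy: 432 - 3P = -98 + 5P gives P* = 66.25, x* = 233.25.
With the rebate, buyers effectively pay Pb = Ps − 13, where Ps is the price sellers receive.
Demand in terms of Ps becomes xd = 432 − 3(Ps − 13) = 471 - 3Ps. Setting this equal to supply: 471 - 3Ps = -98 + 5Ps, so Ps = 71.125.
Buyers pay Pb = 71.125 − 13 = 58.125; x' = -98 + 5·71.125 = 257.625.
ΔCS = ½(233.25 + 257.625)(66.25 − 58.125) = 1994.1796875; ΔPS = ½(233.25 + 257.625)(71.125 − 66.25) = 1196.5078125.
Government spending = 13 × 257.625 = 3349.125.
Net change = 1994.1796875 + 1196.5078125 − 3349.125 = -158.4375. The loss equals the DWL triangle ½·13·24.375.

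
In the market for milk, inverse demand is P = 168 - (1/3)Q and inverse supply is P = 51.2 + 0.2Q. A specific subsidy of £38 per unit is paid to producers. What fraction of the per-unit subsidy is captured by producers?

Pre-subsidy: 168 - (1/3)Q = 51.2 + 0.2Q gives Q* = 219 and P* = 95.
With the subsidy, sellers receive Ps = Pb + 38 for each unit, where Pb is the price buyers pay.
On the curves, Pb = 168 - (1/3)Q and Ps = 51.2 + 0.2Q; the wedge Ps − Pb = 38 gives 51.2 + 0.2Q − (168 - (1/3)Q) = 38, so Q' = 290.25.
Then Pb = 168 − (1/3)·290.25 = 71.25 and Ps = 51.2 + 0.2·290.25 = 109.25.
Buyers' price falls by P* − Pb = 95 − 71.25 = 23.75; sellers' price rises by Ps − P* = 109.25 − 95 = 14.25.
So producers capture 14.25/38 = 0.375 of each unit of subsidy.

Producer share = 0.375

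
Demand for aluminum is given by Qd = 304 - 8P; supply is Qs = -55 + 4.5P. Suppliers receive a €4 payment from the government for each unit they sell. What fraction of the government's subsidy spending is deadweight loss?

Pre-subsidy: 304 - 8P = -55 + 4.5P gives P* = 28.72, Q* = 74.24.
With the subsidy, sellers receive Ps = Pb + 4 for each unit, where Pb is the price buyers pay.
Supply in terms of Pb becomes Qs = -55 + 4.5(Pb + 4) = -37 + 4.5Pb. Setting this equal to demand: 304 - 8Pb = -37 + 4.5Pb, so Pb = 27.28.
Sellers receive Ps = 27.28 + 4 = 31.28; Q' = 304 − 8·27.28 = 85.76.
ΔCS = ½(74.24 + 85.76)(28.72 − 27.28) = 115.2; ΔPS = ½(74.24 + 85.76)(31.28 − 28.72) = 204.8.
Government spending = 4 × 85.76 = 343.04.
DWL = ½ × 4 × (85.76 − 74.24) = 23.04; fraction = 23.04 / 343.04 = 9/134.

DWL / government spending = 9/134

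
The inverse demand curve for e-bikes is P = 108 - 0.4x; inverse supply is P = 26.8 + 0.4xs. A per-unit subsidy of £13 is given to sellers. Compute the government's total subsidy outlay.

Pre-subsidy: 108 - 0.4x = 26.8 + 0.4x gives x* = 101.5 and P* = 67.4.
With the subsidy, sellers receive Ps = Pb + 13 for each unit, where Pb is the price buyers pay.
On the curves, Pb = 108 - 0.4x and Ps = 26.8 + 0.4x; the wedge Ps − Pb = 13 gives 26.8 + 0.4x − (108 - 0.4x) = 13, so x' = 117.75.
Then Pb = 108 − 0.4·117.75 = 60.9 and Ps = 26.8 + 0.4·117.75 = 73.9.
Government outlay = subsidy × quantity = 13 × 117.75 = 1530.75.

Government cost = £1530.75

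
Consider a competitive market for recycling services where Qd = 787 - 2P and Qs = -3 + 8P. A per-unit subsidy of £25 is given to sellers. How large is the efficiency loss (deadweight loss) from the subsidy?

Deadweight loss = £500

Pre-subsidy: 787 - 2P = -3 + 8P gives P* = 79, Q* = 629.
With the subsidy, sellers receive Ps = Pb + 25 for each unit, where Pb is the price buyers pay.
Supply in terms of Pb becomes Qs = -3 + 8(Pb + 25) = 197 + 8Pb. Setting this equal to demand: 787 - 2Pb = 197 + 8Pb, so Pb = 59.
Sellers receive Ps = 59 + 25 = 84; Q' = 787 − 2·59 = 669.
The subsidy expands output by 669 − 629 = 40 past the efficient level; on those units the gap between marginal cost and willingness to pay runs from 0 up to 25.
DWL = ½ × 25 × 40 = 500.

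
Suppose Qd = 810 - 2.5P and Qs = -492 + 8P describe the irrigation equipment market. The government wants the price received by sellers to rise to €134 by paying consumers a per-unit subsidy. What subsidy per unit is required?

At a seller price of 134, quantity supplied is -492 + 8·134 = 580.
Buyers absorb 580 only when they pay Pb with 810 − 2.5·Pb = 580, i.e. Pb = 92.
s = Ps − Pb = 134 − 92 = 42.

Required subsidy s = €42 per unit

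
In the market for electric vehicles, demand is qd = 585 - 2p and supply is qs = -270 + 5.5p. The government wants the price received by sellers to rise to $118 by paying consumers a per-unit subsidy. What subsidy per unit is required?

At a seller price of 118, quantity supplied is -270 + 5.5·118 = 379.
Buyers absorb 379 only when they pay pb with 585 − 2·pb = 379, i.e. pb = 103.
s = ps − pb = 118 − 103 = 15.

Required subsidy s = $15 per unit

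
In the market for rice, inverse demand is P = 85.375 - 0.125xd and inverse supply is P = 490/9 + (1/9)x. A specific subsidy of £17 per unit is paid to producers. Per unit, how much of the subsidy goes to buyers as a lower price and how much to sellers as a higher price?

Pre-subsidy: 85.375 - 0.125x = 490/9 + (1/9)x gives x* = 131 and P* = 69.
With the subsidy, sellers receive Ps = Pb + 17 for each unit, where Pb is the price buyers pay.
On the curves, Pb = 85.375 - 0.125x and Ps = 490/9 + (1/9)x; the wedge Ps − Pb = 17 gives 490/9 + (1/9)x − (85.375 - 0.125x) = 17, so x' = 203.
Then Pb = 85.375 − 0.125·203 = 60 and Ps = 490/9 + (1/9)·203 = 77.
Buyers' price falls by P* − Pb = 69 − 60 = 9; sellers' price rises by Ps − P* = 77 − 69 = 8.

Buyers gain £9 per unit; sellers gain £8 per unit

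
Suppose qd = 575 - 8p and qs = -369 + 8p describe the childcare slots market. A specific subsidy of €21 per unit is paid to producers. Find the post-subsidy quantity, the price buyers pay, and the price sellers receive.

Pre-subsidy: 575 - 8p = -369 + 8p gives p* = 59, q* = 103.
With the subsidy, sellers receive ps = pb + 21 for each unit, where pb is the price buyers pay.
Supply in terms of pb becomes qs = -369 + 8(pb + 21) = -201 + 8pb. Setting this equal to demand: 575 - 8pb = -201 + 8pb, so pb = 48.5.
Sellers receive ps = 48.5 + 21 = 69.5; q' = 575 − 8·48.5 = 187.

q' = 187; buyers pay €48.5; sellers receive €69.5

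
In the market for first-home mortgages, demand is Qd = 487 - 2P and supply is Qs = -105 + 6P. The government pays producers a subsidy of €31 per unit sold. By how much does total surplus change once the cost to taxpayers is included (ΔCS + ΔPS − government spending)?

Net change in total surplus = -€720.75

Pre-subsidy: 487 - 2P = -105 + 6P gives P* = 74, Q* = 339.
With the subsidy, sellers receive Ps = Pb + 31 for each unit, where Pb is the price buyers pay.
Supply in terms of Pb becomes Qs = -105 + 6(Pb + 31) = 81 + 6Pb. Setting this equal to demand: 487 - 2Pb = 81 + 6Pb, so Pb = 50.75.
Sellers receive Ps = 50.75 + 31 = 81.75; Q' = 487 − 2·50.75 = 385.5.
ΔCS = ½(339 + 385.5)(74 − 50.75) = 8422.3125; ΔPS = ½(339 + 385.5)(81.75 − 74) = 2807.4375.
Government spending = 31 × 385.5 = 11950.5.
Net change = 8422.3125 + 2807.4375 − 11950.5 = -720.75. The loss equals the DWL triangle ½·31·46.5.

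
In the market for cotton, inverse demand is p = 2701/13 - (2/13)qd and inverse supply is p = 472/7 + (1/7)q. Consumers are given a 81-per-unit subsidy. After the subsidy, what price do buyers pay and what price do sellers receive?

Pre-subsidy: 2701/13 - (2/13)q = 472/7 + (1/7)q gives q* = 473 and p* = 135.
With the rebate, buyers effectively pay pb = ps − 81, where ps is the price sellers receive.
On the curves, pb = 2701/13 - (2/13)q and ps = 472/7 + (1/7)q; the wedge ps − pb = 81 gives 472/7 + (1/7)q − (2701/13 - (2/13)q) = 81, so q' = 746.
Then pb = 2701/13 − (2/13)·746 = 93 and ps = 472/7 + (1/7)·746 = 174.

Buyers pay 93; sellers receive 174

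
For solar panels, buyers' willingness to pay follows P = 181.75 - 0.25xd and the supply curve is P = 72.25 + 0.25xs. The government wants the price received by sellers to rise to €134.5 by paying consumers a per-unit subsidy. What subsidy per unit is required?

Required subsidy s = €15 per unit

At a seller price of 134.5, quantity supplied is -289 + 4·134.5 = 249.
Buyers absorb 249 only when they pay Pb = 181.75 − 0.25·249 = 119.5.
s = Ps − Pb = 134.5 − 119.5 = 15.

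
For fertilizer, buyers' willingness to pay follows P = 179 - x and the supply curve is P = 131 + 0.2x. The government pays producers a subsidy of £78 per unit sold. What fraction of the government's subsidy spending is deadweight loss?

DWL / government spending = 13/42

Pre-subsidy: 179 - x = 131 + 0.2x gives x* = 40 and P* = 139.
With the subsidy, sellers receive Ps = Pb + 78 for each unit, where Pb is the price buyers pay.
On the curves, Pb = 179 - x and Ps = 131 + 0.2x; the wedge Ps − Pb = 78 gives 131 + 0.2x − (179 - x) = 78, so x' = 105.
Then Pb = 179 − 1·105 = 74 and Ps = 131 + 0.2·105 = 152.
ΔCS = ½(40 + 105)(139 − 74) = 4712.5; ΔPS = ½(40 + 105)(152 − 139) = 942.5.
Government spending = 78 × 105 = 8190.
DWL = ½ × 78 × (105 − 40) = 2535; fraction = 2535 / 8190 = 13/42.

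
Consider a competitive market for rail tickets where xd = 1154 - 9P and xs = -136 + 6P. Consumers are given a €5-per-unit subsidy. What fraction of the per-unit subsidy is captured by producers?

Pre-subsidy: 1154 - 9P = -136 + 6P gives P* = 86, x* = 380.
With the rebate, buyers effectively pay Pb = Ps − 5, where Ps is the price sellers receive.
Demand in terms of Ps becomes xd = 1154 − 9(Ps − 5) = 1199 - 9Ps. Setting this equal to supply: 1199 - 9Ps = -136 + 6Ps, so Ps = 89.
Buyers pay Pb = 89 − 5 = 84; x' = -136 + 6·89 = 398.
Buyers' price falls by P* − Pb = 86 − 84 = 2; sellers' price rises by Ps − P* = 89 − 86 = 3.
So producers capture 3/5 = 0.6 of each unit of subsidy.

Producer share = 0.6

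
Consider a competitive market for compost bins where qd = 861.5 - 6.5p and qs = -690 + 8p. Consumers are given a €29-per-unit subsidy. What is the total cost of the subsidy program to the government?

Government cost = €7830

Pre-subsidy: 861.5 - 6.5p = -690 + 8p gives p* = 107, q* = 166.
With the rebate, buyers effectively pay pb = ps − 29, where ps is the price sellers receive.
Demand in terms of ps becomes qd = 861.5 − 6.5(ps − 29) = 1050 - 6.5ps. Setting this equal to supply: 1050 - 6.5ps = -690 + 8ps, so ps = 120.
Buyers pay pb = 120 − 29 = 91; q' = -690 + 8·120 = 270.
Government outlay = subsidy × quantity = 29 × 270 = 7830.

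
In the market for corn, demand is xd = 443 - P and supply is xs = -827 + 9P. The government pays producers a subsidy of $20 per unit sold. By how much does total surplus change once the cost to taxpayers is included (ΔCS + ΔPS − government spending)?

Net change in total surplus = -$180

Pre-subsidy: 443 - P = -827 + 9P gives P* = 127, x* = 316.
With the subsidy, sellers receive Ps = Pb + 20 for each unit, where Pb is the price buyers pay.
Supply in terms of Pb becomes xs = -827 + 9(Pb + 20) = -647 + 9Pb. Setting this equal to demand: 443 - Pb = -647 + 9Pb, so Pb = 109.
Sellers receive Ps = 109 + 20 = 129; x' = 443 − 1·109 = 334.
ΔCS = ½(316 + 334)(127 − 109) = 5850; ΔPS = ½(316 + 334)(129 − 127) = 650.
Government spending = 20 × 334 = 6680.
Net change = 5850 + 650 − 6680 = -180. The loss equals the DWL triangle ½·20·18.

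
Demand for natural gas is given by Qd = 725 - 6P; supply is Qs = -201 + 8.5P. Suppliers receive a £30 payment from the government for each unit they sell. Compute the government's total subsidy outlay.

Government cost = 389190/29

Pre-subsidy: 725 - 6P = -201 + 8.5P gives P* = 1852/29, Q* = 9913/29.
With the subsidy, sellers receive Ps = Pb + 30 for each unit, where Pb is the price buyers pay.
Supply in terms of Pb becomes Qs = -201 + 8.5(Pb + 30) = 54 + 8.5Pb. Setting this equal to demand: 725 - 6Pb = 54 + 8.5Pb, so Pb = 1342/29.
Sellers receive Ps = 1342/29 + 30 = 2212/29; Q' = 725 − 6·(1342/29) = 12973/29.
Government outlay = subsidy × quantity = 30 × 12973/29 = 389190/29.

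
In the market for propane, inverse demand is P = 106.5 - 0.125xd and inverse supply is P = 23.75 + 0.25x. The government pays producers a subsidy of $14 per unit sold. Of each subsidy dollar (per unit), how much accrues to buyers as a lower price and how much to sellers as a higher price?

Pre-subsidy: 106.5 - 0.125x = 23.75 + 0.25x gives x* = 662/3 and P* = 947/12.
With the subsidy, sellers receive Ps = Pb + 14 for each unit, where Pb is the price buyers pay.
On the curves, Pb = 106.5 - 0.125x and Ps = 23.75 + 0.25x; the wedge Ps − Pb = 14 gives 23.75 + 0.25x − (106.5 - 0.125x) = 14, so x' = 258.
Then Pb = 106.5 − 0.125·258 = 74.25 and Ps = 23.75 + 0.25·258 = 88.25.
Buyers' price falls by P* − Pb = 947/12 − 74.25 = 14/3; sellers' price rises by Ps − P* = 88.25 − 947/12 = 28/3.

Buyers gain 14/3 per unit; sellers gain 28/3 per unit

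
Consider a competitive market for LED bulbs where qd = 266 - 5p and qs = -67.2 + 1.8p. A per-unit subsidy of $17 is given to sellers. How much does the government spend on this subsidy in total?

Government cost = $739.5

Pre-subsidy: 266 - 5p = -67.2 + 1.8p gives p* = 49, q* = 21.
With the subsidy, sellers receive ps = pb + 17 for each unit, where pb is the price buyers pay.
Supply in terms of pb becomes qs = -67.2 + 1.8(pb + 17) = -36.6 + 1.8pb. Setting this equal to demand: 266 - 5pb = -36.6 + 1.8pb, so pb = 44.5.
Sellers receive ps = 44.5 + 17 = 61.5; q' = 266 − 5·44.5 = 43.5.
Government outlay = subsidy × quantity = 17 × 43.5 = 739.5.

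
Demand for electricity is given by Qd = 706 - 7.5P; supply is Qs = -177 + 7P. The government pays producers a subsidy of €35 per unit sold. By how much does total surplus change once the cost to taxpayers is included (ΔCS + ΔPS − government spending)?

Net change in total surplus = -128625/58

Pre-subsidy: 706 - 7.5P = -177 + 7P gives P* = 1766/29, Q* = 7229/29.
With the subsidy, sellers receive Ps = Pb + 35 for each unit, where Pb is the price buyers pay.
Supply in terms of Pb becomes Qs = -177 + 7(Pb + 35) = 68 + 7Pb. Setting this equal to demand: 706 - 7.5Pb = 68 + 7Pb, so Pb = 44.
Sellers receive Ps = 44 + 35 = 79; Q' = 706 − 7.5·44 = 376.
ΔCS = ½(7229/29 + 376)(1766/29 − 44) = 4442585/841; ΔPS = ½(7229/29 + 376)(79 − 1766/29) = 9519825/1682.
Government spending = 35 × 376 = 13160.
Net change = 4442585/841 + 9519825/1682 − 13160 = -128625/58. The loss equals the DWL triangle ½·35·3675/29.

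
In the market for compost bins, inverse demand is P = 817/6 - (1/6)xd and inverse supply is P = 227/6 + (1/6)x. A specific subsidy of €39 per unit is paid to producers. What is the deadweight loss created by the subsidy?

Deadweight loss = €2281.5

Pre-subsidy: 817/6 - (1/6)x = 227/6 + (1/6)x gives x* = 295 and P* = 87.
With the subsidy, sellers receive Ps = Pb + 39 for each unit, where Pb is the price buyers pay.
On the curves, Pb = 817/6 - (1/6)x and Ps = 227/6 + (1/6)x; the wedge Ps − Pb = 39 gives 227/6 + (1/6)x − (817/6 - (1/6)x) = 39, so x' = 412.
Then Pb = 817/6 − (1/6)·412 = 67.5 and Ps = 227/6 + (1/6)·412 = 106.5.
The subsidy expands output by 412 − 295 = 117 past the efficient level; on those units the gap between marginal cost and willingness to pay runs from 0 up to 39.
DWL = ½ × 39 × 117 = 2281.5.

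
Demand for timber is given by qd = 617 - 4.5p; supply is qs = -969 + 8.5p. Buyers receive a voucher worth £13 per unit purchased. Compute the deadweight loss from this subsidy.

Pre-subsidy: 617 - 4.5p = -969 + 8.5p gives p* = 122, q* = 68.
With the rebate, buyers effectively pay pb = ps − 13, where ps is the price sellers receive.
Demand in terms of ps becomes qd = 617 − 4.5(ps − 13) = 675.5 - 4.5ps. Setting this equal to supply: 675.5 - 4.5ps = -969 + 8.5ps, so ps = 126.5.
Buyers pay pb = 126.5 − 13 = 113.5; q' = -969 + 8.5·126.5 = 106.25.
The subsidy expands output by 106.25 − 68 = 38.25 past the efficient level; on those units the gap between marginal cost and willingness to pay runs from 0 up to 13.
DWL = ½ × 13 × 38.25 = 248.625.

Deadweight loss = £248.625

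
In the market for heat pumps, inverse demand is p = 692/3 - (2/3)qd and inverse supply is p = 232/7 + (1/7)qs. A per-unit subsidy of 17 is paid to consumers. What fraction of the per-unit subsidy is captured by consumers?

Consumer share = 14/17

Pre-subsidy: 692/3 - (2/3)q = 232/7 + (1/7)q gives q* = 244 and p* = 68.
With the rebate, buyers effectively pay pb = ps − 17, where ps is the price sellers receive.
On the curves, pb = 692/3 - (2/3)q and ps = 232/7 + (1/7)q; the wedge ps − pb = 17 gives 232/7 + (1/7)q − (692/3 - (2/3)q) = 17, so q' = 265.
Then pb = 692/3 − (2/3)·265 = 54 and ps = 232/7 + (1/7)·265 = 71.
Buyers' price falls by p* − pb = 68 − 54 = 14; sellers' price rises by ps − p* = 71 − 68 = 3.
So consumers capture 14/17 = 14/17 of each unit of subsidy.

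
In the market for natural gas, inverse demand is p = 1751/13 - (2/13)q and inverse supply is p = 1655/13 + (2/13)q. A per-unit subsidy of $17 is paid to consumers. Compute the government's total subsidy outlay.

Government cost = $1347.25

Pre-subsidy: 1751/13 - (2/13)q = 1655/13 + (2/13)q gives q* = 24 and p* = 131.
With the rebate, buyers effectively pay pb = ps − 17, where ps is the price sellers receive.
On the curves, pb = 1751/13 - (2/13)q and ps = 1655/13 + (2/13)q; the wedge ps − pb = 17 gives 1655/13 + (2/13)q − (1751/13 - (2/13)q) = 17, so q' = 79.25.
Then pb = 1751/13 − (2/13)·79.25 = 122.5 and ps = 1655/13 + (2/13)·79.25 = 139.5.
Government outlay = subsidy × quantity = 17 × 79.25 = 1347.25.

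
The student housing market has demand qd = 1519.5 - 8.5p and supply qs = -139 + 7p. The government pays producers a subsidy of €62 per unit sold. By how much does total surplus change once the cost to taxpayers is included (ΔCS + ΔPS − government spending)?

Net change in total surplus = -€7378

Pre-subsidy: 1519.5 - 8.5p = -139 + 7p gives p* = 107, q* = 610.
With the subsidy, sellers receive ps = pb + 62 for each unit, where pb is the price buyers pay.
Supply in terms of pb becomes qs = -139 + 7(pb + 62) = 295 + 7pb. Setting this equal to demand: 1519.5 - 8.5pb = 295 + 7pb, so pb = 79.
Sellers receive ps = 79 + 62 = 141; q' = 1519.5 − 8.5·79 = 848.
ΔCS = ½(610 + 848)(107 − 79) = 20412; ΔPS = ½(610 + 848)(141 − 107) = 24786.
Government spending = 62 × 848 = 52576.
Net change = 20412 + 24786 − 52576 = -7378. The loss equals the DWL triangle ½·62·238.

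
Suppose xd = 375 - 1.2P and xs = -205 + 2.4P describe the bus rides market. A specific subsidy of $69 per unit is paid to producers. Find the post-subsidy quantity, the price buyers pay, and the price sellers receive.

x' = 3553/15; buyers pay 1036/9; sellers receive 1657/9

Pre-subsidy: 375 - 1.2P = -205 + 2.4P gives P* = 1450/9, x* = 545/3.
With the subsidy, sellers receive Ps = Pb + 69 for each unit, where Pb is the price buyers pay.
Supply in terms of Pb becomes xs = -205 + 2.4(Pb + 69) = -39.4 + 2.4Pb. Setting this equal to demand: 375 - 1.2Pb = -39.4 + 2.4Pb, so Pb = 1036/9.
Sellers receive Ps = 1036/9 + 69 = 1657/9; x' = 375 − 1.2·(1036/9) = 3553/15.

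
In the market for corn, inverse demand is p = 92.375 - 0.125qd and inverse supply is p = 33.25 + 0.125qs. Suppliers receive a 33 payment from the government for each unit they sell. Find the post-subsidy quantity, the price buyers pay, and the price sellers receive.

q' = 368.5; buyers pay 46.3125; sellers receive 79.3125

Pre-subsidy: 92.375 - 0.125q = 33.25 + 0.125q gives q* = 236.5 and p* = 62.8125.
With the subsidy, sellers receive ps = pb + 33 for each unit, where pb is the price buyers pay.
On the curves, pb = 92.375 - 0.125q and ps = 33.25 + 0.125q; the wedge ps − pb = 33 gives 33.25 + 0.125q − (92.375 - 0.125q) = 33, so q' = 368.5.
Then pb = 92.375 − 0.125·368.5 = 46.3125 and ps = 33.25 + 0.125·368.5 = 79.3125.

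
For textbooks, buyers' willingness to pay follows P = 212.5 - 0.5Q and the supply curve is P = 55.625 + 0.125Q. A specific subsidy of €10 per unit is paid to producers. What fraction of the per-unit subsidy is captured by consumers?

Pre-subsidy: 212.5 - 0.5Q = 55.625 + 0.125Q gives Q* = 251 and P* = 87.
With the subsidy, sellers receive Ps = Pb + 10 for each unit, where Pb is the price buyers pay.
On the curves, Pb = 212.5 - 0.5Q and Ps = 55.625 + 0.125Q; the wedge Ps − Pb = 10 gives 55.625 + 0.125Q − (212.5 - 0.5Q) = 10, so Q' = 267.
Then Pb = 212.5 − 0.5·267 = 79 and Ps = 55.625 + 0.125·267 = 89.
Buyers' price falls by P* − Pb = 87 − 79 = 8; sellers' price rises by Ps − P* = 89 − 87 = 2.
So consumers capture 8/10 = 0.8 of each unit of subsidy.

Consumer share = 0.8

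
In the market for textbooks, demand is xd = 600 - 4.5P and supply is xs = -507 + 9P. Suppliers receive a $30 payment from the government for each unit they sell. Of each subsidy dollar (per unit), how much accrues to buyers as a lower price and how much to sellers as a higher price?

Buyers gain $20 per unit; sellers gain $10 per unit

Pre-subsidy: 600 - 4.5P = -507 + 9P gives P* = 82, x* = 231.
With the subsidy, sellers receive Ps = Pb + 30 for each unit, where Pb is the price buyers pay.
Supply in terms of Pb becomes xs = -507 + 9(Pb + 30) = -237 + 9Pb. Setting this equal to demand: 600 - 4.5Pb = -237 + 9Pb, so Pb = 62.
Sellers receive Ps = 62 + 30 = 92; x' = 600 − 4.5·62 = 321.
Buyers' price falls by P* − Pb = 82 − 62 = 20; sellers' price rises by Ps − P* = 92 − 82 = 10.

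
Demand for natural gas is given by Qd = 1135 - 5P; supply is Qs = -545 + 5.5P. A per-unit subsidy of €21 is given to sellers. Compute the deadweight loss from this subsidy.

Pre-subsidy: 1135 - 5P = -545 + 5.5P gives P* = 160, Q* = 335.
With the subsidy, sellers receive Ps = Pb + 21 for each unit, where Pb is the price buyers pay.
Supply in terms of Pb becomes Qs = -545 + 5.5(Pb + 21) = -429.5 + 5.5Pb. Setting this equal to demand: 1135 - 5Pb = -429.5 + 5.5Pb, so Pb = 149.
Sellers receive Ps = 149 + 21 = 170; Q' = 1135 − 5·149 = 390.
The subsidy expands output by 390 − 335 = 55 past the efficient level; on those units the gap between marginal cost and willingness to pay runs from 0 up to 21.
DWL = ½ × 21 × 55 = 577.5.

Deadweight loss = €577.5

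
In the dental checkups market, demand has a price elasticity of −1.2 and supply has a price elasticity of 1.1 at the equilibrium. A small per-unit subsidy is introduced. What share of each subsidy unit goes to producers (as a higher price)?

For a small subsidy around the equilibrium, the benefit split depends on the relative slopes, which at a point are proportional to the elasticities.
Buyer share = εs/(εs + |εd|) = 1.1/(1.1 + 1.2) = 11/23; seller share = |εd|/(εs + |εd|) = 12/23.
So producers capture 12/23 of the subsidy.

Producer share = 12/23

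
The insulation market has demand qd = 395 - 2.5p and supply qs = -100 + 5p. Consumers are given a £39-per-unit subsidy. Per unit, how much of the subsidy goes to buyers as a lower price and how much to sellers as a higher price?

Pre-subsidy: 395 - 2.5p = -100 + 5p gives p* = 66, q* = 230.
With the rebate, buyers effectively pay pb = ps − 39, where ps is the price sellers receive.
Demand in terms of ps becomes qd = 395 − 2.5(ps − 39) = 492.5 - 2.5ps. Setting this equal to supply: 492.5 - 2.5ps = -100 + 5ps, so ps = 79.
Buyers pay pb = 79 − 39 = 40; q' = -100 + 5·79 = 295.
Buyers' price falls by p* − pb = 66 − 40 = 26; sellers' price rises by ps − p* = 79 − 66 = 13.

Buyers gain £26 per unit; sellers gain £13 per unit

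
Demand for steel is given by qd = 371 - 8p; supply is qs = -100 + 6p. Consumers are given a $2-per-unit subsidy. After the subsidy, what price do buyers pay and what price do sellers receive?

Buyers pay 459/14; sellers receive 487/14

Pre-subsidy: 371 - 8p = -100 + 6p gives p* = 471/14, q* = 713/7.
With the rebate, buyers effectively pay pb = ps − 2, where ps is the price sellers receive.
Demand in terms of ps becomes qd = 371 − 8(ps − 2) = 387 - 8ps. Setting this equal to supply: 387 - 8ps = -100 + 6ps, so ps = 487/14.
Buyers pay pb = 487/14 − 2 = 459/14; q' = -100 + 6·(487/14) = 761/7.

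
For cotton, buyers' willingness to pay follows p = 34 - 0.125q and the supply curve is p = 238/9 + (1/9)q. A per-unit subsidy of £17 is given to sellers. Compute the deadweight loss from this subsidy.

Pre-subsidy: 34 - 0.125q = 238/9 + (1/9)q gives q* = 32 and p* = 30.
With the subsidy, sellers receive ps = pb + 17 for each unit, where pb is the price buyers pay.
On the curves, pb = 34 - 0.125q and ps = 238/9 + (1/9)q; the wedge ps − pb = 17 gives 238/9 + (1/9)q − (34 - 0.125q) = 17, so q' = 104.
Then pb = 34 − 0.125·104 = 21 and ps = 238/9 + (1/9)·104 = 38.
The subsidy expands output by 104 − 32 = 72 past the efficient level; on those units the gap between marginal cost and willingness to pay runs from 0 up to 17.
DWL = ½ × 17 × 72 = 612.

Deadweight loss = £612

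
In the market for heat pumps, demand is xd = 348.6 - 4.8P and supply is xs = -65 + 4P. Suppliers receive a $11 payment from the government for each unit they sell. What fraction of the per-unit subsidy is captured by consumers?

Pre-subsidy: 348.6 - 4.8P = -65 + 4P gives P* = 47, x* = 123.
With the subsidy, sellers receive Ps = Pb + 11 for each unit, where Pb is the price buyers pay.
Supply in terms of Pb becomes xs = -65 + 4(Pb + 11) = -21 + 4Pb. Setting this equal to demand: 348.6 - 4.8Pb = -21 + 4Pb, so Pb = 42.
Sellers receive Ps = 42 + 11 = 53; x' = 348.6 − 4.8·42 = 147.
Buyers' price falls by P* − Pb = 47 − 42 = 5; sellers' price rises by Ps − P* = 53 − 47 = 6.
So consumers capture 5/11 = 5/11 of each unit of subsidy.

Consumer share = 5/11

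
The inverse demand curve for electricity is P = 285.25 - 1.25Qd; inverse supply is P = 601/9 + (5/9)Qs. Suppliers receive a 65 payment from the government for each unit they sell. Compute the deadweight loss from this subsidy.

Pre-subsidy: 285.25 - 1.25Q = 601/9 + (5/9)Q gives Q* = 121 and P* = 134.
With the subsidy, sellers receive Ps = Pb + 65 for each unit, where Pb is the price buyers pay.
On the curves, Pb = 285.25 - 1.25Q and Ps = 601/9 + (5/9)Q; the wedge Ps − Pb = 65 gives 601/9 + (5/9)Q − (285.25 - 1.25Q) = 65, so Q' = 157.
Then Pb = 285.25 − 1.25·157 = 89 and Ps = 601/9 + (5/9)·157 = 154.
The subsidy expands output by 157 − 121 = 36 past the efficient level; on those units the gap between marginal cost and willingness to pay runs from 0 up to 65.
DWL = ½ × 65 × 36 = 1170.

Deadweight loss = 1170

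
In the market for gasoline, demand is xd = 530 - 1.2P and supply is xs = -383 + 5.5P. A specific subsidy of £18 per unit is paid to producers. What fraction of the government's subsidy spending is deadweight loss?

Pre-subsidy: 530 - 1.2P = -383 + 5.5P gives P* = 9130/67, x* = 24554/67.
With the subsidy, sellers receive Ps = Pb + 18 for each unit, where Pb is the price buyers pay.
Supply in terms of Pb becomes xs = -383 + 5.5(Pb + 18) = -284 + 5.5Pb. Setting this equal to demand: 530 - 1.2Pb = -284 + 5.5Pb, so Pb = 8140/67.
Sellers receive Ps = 8140/67 + 18 = 9346/67; x' = 530 − 1.2·(8140/67) = 25742/67.
ΔCS = ½(24554/67 + 25742/67)(9130/67 − 8140/67) = 24896520/4489; ΔPS = ½(24554/67 + 25742/67)(9346/67 − 9130/67) = 5431968/4489.
Government spending = 18 × 25742/67 = 463356/67.
DWL = ½ × 18 × (25742/67 − 24554/67) = 10692/67; fraction = (10692/67) / (463356/67) = 297/12871.

DWL / government spending = 297/12871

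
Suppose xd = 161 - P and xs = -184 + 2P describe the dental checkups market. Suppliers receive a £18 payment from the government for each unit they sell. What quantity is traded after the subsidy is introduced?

Pre-subsidy: 161 - P = -184 + 2P gives P* = 115, x* = 46.
With the subsidy, sellers receive Ps = Pb + 18 for each unit, where Pb is the price buyers pay.
Supply in terms of Pb becomes xs = -184 + 2(Pb + 18) = -148 + 2Pb. Setting this equal to demand: 161 - Pb = -148 + 2Pb, so Pb = 103.
Sellers receive Ps = 103 + 18 = 121; x' = 161 − 1·103 = 58.

x' = 58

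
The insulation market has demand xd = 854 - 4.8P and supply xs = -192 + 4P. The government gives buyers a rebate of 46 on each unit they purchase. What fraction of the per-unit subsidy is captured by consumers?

Consumer share = 5/11

Pre-subsidy: 854 - 4.8P = -192 + 4P gives P* = 2615/22, x* = 3118/11.
With the rebate, buyers effectively pay Pb = Ps − 46, where Ps is the price sellers receive.
Demand in terms of Ps becomes xd = 854 − 4.8(Ps − 46) = 1074.8 - 4.8Ps. Setting this equal to supply: 1074.8 - 4.8Ps = -192 + 4Ps, so Ps = 3167/22.
Buyers pay Pb = 3167/22 − 46 = 2155/22; x' = -192 + 4·(3167/22) = 4222/11.
Buyers' price falls by P* − Pb = 2615/22 − 2155/22 = 230/11; sellers' price rises by Ps − P* = 3167/22 − 2615/22 = 276/11.
So consumers capture (230/11)/46 = 5/11 of each unit of subsidy.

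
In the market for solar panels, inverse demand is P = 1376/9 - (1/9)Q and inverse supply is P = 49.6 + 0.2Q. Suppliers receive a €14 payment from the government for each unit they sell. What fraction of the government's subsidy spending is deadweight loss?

Pre-subsidy: 1376/9 - (1/9)Q = 49.6 + 0.2Q gives Q* = 332 and P* = 116.
With the subsidy, sellers receive Ps = Pb + 14 for each unit, where Pb is the price buyers pay.
On the curves, Pb = 1376/9 - (1/9)Q and Ps = 49.6 + 0.2Q; the wedge Ps − Pb = 14 gives 49.6 + 0.2Q − (1376/9 - (1/9)Q) = 14, so Q' = 377.
Then Pb = 1376/9 − (1/9)·377 = 111 and Ps = 49.6 + 0.2·377 = 125.
ΔCS = ½(332 + 377)(116 − 111) = 1772.5; ΔPS = ½(332 + 377)(125 − 116) = 3190.5.
Government spending = 14 × 377 = 5278.
DWL = ½ × 14 × (377 − 332) = 315; fraction = 315 / 5278 = 45/754.

DWL / government spending = 45/754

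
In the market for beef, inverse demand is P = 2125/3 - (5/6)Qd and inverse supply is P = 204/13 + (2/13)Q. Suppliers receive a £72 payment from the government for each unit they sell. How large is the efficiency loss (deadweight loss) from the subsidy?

Deadweight loss = 202176/77

Pre-subsidy: 2125/3 - (5/6)Q = 204/13 + (2/13)Q gives Q* = 7718/11 and P* = 1360/11.
With the subsidy, sellers receive Ps = Pb + 72 for each unit, where Pb is the price buyers pay.
On the curves, Pb = 2125/3 - (5/6)Q and Ps = 204/13 + (2/13)Q; the wedge Ps − Pb = 72 gives 204/13 + (2/13)Q − (2125/3 - (5/6)Q) = 72, so Q' = 5422/7.
Then Pb = 2125/3 − (5/6)·(5422/7) = 440/7 and Ps = 204/13 + (2/13)·(5422/7) = 944/7.
The subsidy expands output by 5422/7 − 7718/11 = 5616/77 past the efficient level; on those units the gap between marginal cost and willingness to pay runs from 0 up to 72.
DWL = ½ × 72 × 5616/77 = 202176/77.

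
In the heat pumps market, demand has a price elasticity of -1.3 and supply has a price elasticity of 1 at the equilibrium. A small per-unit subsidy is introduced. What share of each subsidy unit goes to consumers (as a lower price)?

Consumer share = 10/23

For a small subsidy around the equilibrium, the benefit split depends on the relative slopes, which at a point are proportional to the elasticities.
Buyer share = εs/(εs + |εd|) = 1/(1 + 1.3) = 10/23; seller share = |εd|/(εs + |εd|) = 13/23.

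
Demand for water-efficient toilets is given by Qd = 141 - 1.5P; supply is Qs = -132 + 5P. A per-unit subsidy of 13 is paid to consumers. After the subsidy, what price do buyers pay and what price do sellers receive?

Buyers pay 32; sellers receive 45

Pre-subsidy: 141 - 1.5P = -132 + 5P gives P* = 42, Q* = 78.
With the rebate, buyers effectively pay Pb = Ps − 13, where Ps is the price sellers receive.
Demand in terms of Ps becomes Qd = 141 − 1.5(Ps − 13) = 160.5 - 1.5Ps. Setting this equal to supply: 160.5 - 1.5Ps = -132 + 5Ps, so Ps = 45.
Buyers pay Pb = 45 − 13 = 32; Q' = -132 + 5·45 = 93.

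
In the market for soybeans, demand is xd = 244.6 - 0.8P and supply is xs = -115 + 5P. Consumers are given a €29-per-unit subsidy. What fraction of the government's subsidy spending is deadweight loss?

Pre-subsidy: 244.6 - 0.8P = -115 + 5P gives P* = 62, x* = 195.
With the rebate, buyers effectively pay Pb = Ps − 29, where Ps is the price sellers receive.
Demand in terms of Ps becomes xd = 244.6 − 0.8(Ps − 29) = 267.8 - 0.8Ps. Setting this equal to supply: 267.8 - 0.8Ps = -115 + 5Ps, so Ps = 66.
Buyers pay Pb = 66 − 29 = 37; x' = -115 + 5·66 = 215.
ΔCS = ½(195 + 215)(62 − 37) = 5125; ΔPS = ½(195 + 215)(66 − 62) = 820.
Government spending = 29 × 215 = 6235.
DWL = ½ × 29 × (215 − 195) = 290; fraction = 290 / 6235 = 2/43.

DWL / government spending = 2/43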